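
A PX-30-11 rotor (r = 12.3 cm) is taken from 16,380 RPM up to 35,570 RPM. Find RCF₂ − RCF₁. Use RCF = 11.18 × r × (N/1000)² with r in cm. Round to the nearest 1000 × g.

RCF₁ = 11.18 × 12.3 × (16.38)² = 11.18 × 12.3 × 268.3044 ≈ 36,895.6 × g
RCF₂ = 11.18 × 12.3 × (35.57)² = 11.18 × 12.3 × 1,265.2249 ≈ 173,986.1 × g
Increase = 173,986.1 − 36,895.6 = 137,090.5

137000 × g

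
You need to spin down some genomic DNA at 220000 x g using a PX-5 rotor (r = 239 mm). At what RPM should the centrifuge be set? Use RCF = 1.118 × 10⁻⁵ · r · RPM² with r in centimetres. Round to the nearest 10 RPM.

r = 239 mm = 23.9 cm
RCF = 1.118 × 10⁻⁵ × r × N²
220,000 = 1.118 × 10⁻⁵ × 23.9 × N²
N² = 220,000 / (26.7202 × 10⁻⁵) = 823,347,131
N ≈ √823,347,131 ≈ 28,694.0

N ≈ 28690 RPM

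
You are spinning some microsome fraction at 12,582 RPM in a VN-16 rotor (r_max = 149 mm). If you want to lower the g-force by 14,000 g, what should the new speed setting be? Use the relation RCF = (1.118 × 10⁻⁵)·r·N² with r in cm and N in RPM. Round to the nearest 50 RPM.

N₂ ≈ 8600 RPM

r = 149 mm = 14.9 cm
Current RCF = 1.118 × 10⁻⁵ × 14.9 × (12582)² = 1.118 × 10⁻⁵ × 14.9 × 158,306,724 ≈ 26,371.1 × g
Target RCF = 26,371.1 − 14,000 = 12,371.1 × g
N² = 12,371.1 / (16.6582 × 10⁻⁵) = 74,264,326
N ≈ √74,264,326 ≈ 8,617.7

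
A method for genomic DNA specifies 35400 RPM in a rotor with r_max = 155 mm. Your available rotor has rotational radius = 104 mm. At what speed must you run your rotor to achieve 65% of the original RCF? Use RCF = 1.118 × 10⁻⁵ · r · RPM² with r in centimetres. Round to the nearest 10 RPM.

34840 RPM

Original rotor: r = 155 mm = 15.5 cm
RCF = 1.118 × 10⁻⁵ × r × N²
RCF_original = 1.118 × 10⁻⁵ × 15.5 × (35400)² = 1.118 × 10⁻⁵ × 15.5 × 1,253,160,000 ≈ 217,160.1 × g
Target RCF = 0.65 × 217,160.1 ≈ 141,154.1 × g
Your rotor: r = 104 mm = 10.4 cm
141,154.1 = 1.118 × 10⁻⁵ × 10.4 × N²
N² = 141,154.1 / (11.6272 × 10⁻⁵) = 1,213,999,071
N ≈ √1,213,999,071 ≈ 34,842.5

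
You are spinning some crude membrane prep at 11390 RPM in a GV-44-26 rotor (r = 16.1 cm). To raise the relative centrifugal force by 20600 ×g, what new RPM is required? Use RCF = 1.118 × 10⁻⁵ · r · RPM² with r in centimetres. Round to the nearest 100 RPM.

≈ 15600 RPM

Current RCF = 1.118 × 10⁻⁵ × 16.1 × (11390)² = 1.118 × 10⁻⁵ × 16.1 × 129,732,100 ≈ 23,351.5 × g
Target RCF = 23,351.5 + 20,600 = 43,951.5 × g
N² = 43,951.5 / (17.9998 × 10⁻⁵) = 244,177,713
N ≈ √244,177,713 ≈ 15,626.2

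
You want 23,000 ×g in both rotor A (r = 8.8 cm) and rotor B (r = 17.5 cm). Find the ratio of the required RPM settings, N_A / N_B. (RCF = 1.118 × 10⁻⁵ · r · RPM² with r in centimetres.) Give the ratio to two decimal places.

At fixed RCF, N ∝ 1/√r, so N_A/N_B = √(r_B/r_A) = √(17.5/8.8) = √1.988636 = 1.4102.

1.41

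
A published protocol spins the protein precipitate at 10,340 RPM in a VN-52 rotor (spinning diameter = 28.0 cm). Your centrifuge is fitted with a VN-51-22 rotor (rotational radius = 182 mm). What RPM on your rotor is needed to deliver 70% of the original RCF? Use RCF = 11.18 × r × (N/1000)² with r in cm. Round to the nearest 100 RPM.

≈ 7600 RPM

Original rotor: r = 28.0 / 2 = 14 cm
RCF = 11.18 × r × (N/1000)²
RCF_original = 11.18 × 14 × (10.34)² = 11.18 × 14 × 106.9156 ≈ 16,734.4 × g
Target RCF = 0.7 × 16,734.4 ≈ 11,714.1 × g
Your rotor: r = 182 mm = 18.2 cm
11,714.1 = 11.18 × 18.2 × (N/1000)²
(N/1000)² = 11,714.1 / 203.476 = 57.56993
N = 1000 × √57.56993 ≈ 7,587.5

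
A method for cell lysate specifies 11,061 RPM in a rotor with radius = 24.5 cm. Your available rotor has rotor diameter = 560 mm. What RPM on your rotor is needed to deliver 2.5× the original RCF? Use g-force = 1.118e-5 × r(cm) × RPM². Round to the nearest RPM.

≈ 16359 RPM

RCF = 1.118 × 10⁻⁵ × r × N²
RCF_original = 1.118 × 10⁻⁵ × 24.5 × (11061)² = 1.118 × 10⁻⁵ × 24.5 × 122,345,721 ≈ 33,511.7 × g
Target RCF = 2.5 × 33,511.7 ≈ 83,779.2 × g
Your rotor: r = 560 mm / 2 = 280 mm = 28 cm
83,779.2 = 1.118 × 10⁻⁵ × 28 × N²
N² = 83,779.2 / (31.304 × 10⁻⁵) = 267,630,974
N ≈ √267,630,974 ≈ 16,359.4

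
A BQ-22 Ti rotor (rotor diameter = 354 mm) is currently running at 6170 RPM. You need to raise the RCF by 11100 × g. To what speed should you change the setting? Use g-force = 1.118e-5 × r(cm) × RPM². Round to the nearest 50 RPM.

N₂ ≈ 9700 RPM

r = 354 mm / 2 = 177 mm = 17.7 cm
Current RCF = 1.118 × 10⁻⁵ × 17.7 × (6170)² = 1.118 × 10⁻⁵ × 17.7 × 38,068,900 ≈ 7,533.3 × g
Target RCF = 7,533.3 + 11,100 = 18,633.3 × g
N² = 18,633.3 / (19.7886 × 10⁻⁵) = 94,161,790
N ≈ √94,161,790 ≈ 9,703.7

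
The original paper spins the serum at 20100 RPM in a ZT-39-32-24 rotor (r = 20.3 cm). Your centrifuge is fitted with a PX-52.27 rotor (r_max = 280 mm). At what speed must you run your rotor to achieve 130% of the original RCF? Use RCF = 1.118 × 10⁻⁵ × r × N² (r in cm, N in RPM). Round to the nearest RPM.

RCF_original = 1.118 × 10⁻⁵ × 20.3 × (20100)² = 1.118 × 10⁻⁵ × 20.3 × 404,010,000 ≈ 91,691.7 × g
Target RCF = 1.3 × 91,691.7 ≈ 119,199.2 × g
Your rotor: r = 280 mm = 28.0 cm
119,199.2 = 1.118 × 10⁻⁵ × 28 × N²
N² = 119,199.2 / (31.304 × 10⁻⁵) = 380,779,453
N ≈ √380,779,453 ≈ 19,513.6

≈ 19514 RPM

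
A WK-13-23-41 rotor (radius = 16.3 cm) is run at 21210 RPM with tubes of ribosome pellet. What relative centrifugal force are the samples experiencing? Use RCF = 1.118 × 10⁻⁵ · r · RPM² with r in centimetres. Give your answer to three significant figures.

≈ 82000 ×g

RCF = 1.118 × 10⁻⁵ × r × N²
RCF = 1.118 × 10⁻⁵ × 16.3 × (21210)² = 1.118 × 10⁻⁵ × 16.3 × 449,864,100 ≈ 81,980.5 × g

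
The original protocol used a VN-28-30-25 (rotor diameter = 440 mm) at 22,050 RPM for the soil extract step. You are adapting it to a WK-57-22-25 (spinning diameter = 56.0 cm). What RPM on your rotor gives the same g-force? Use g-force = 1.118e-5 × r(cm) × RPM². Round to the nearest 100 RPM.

Original rotor: r = 440 mm / 2 = 220 mm = 22 cm
RCF_original = 1.118 × 10⁻⁵ × 22 × (22050)² = 1.118 × 10⁻⁵ × 22 × 486,202,500 ≈ 119,586.4 × g
Your rotor: r = 56.0 / 2 = 28 cm
119,586.4 = 1.118 × 10⁻⁵ × 28 × N²
N² = 119,586.4 / (31.304 × 10⁻⁵) = 382,016,356
N ≈ √382,016,356 ≈ 19,545.2

19500 RPM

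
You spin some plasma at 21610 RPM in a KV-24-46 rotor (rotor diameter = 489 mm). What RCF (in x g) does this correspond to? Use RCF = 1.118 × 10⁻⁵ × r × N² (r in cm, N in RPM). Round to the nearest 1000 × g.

RCF ≈ 128000 x g

r = 489 mm / 2 = 244.5 mm = 24.45 cm
RCF = 1.118 × 10⁻⁵ × 24.45 × (21610)² = 1.118 × 10⁻⁵ × 24.45 × 466,992,100 ≈ 127,652.8 × g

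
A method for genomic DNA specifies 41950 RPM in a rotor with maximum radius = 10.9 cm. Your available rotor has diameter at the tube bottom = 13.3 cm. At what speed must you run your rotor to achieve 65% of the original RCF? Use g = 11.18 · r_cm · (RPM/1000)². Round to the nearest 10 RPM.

43300 RPM

RCF = 11.18 × r × (N/1000)²
RCF_original = 11.18 × 10.9 × (41.95)² = 11.18 × 10.9 × 1,759.8025 ≈ 214,453.1 × g
Target RCF = 0.65 × 214,453.1 ≈ 139,394.5 × g
Your rotor: r = 13.3 / 2 = 6.65 cm
139,394.5 = 11.18 × 6.65 × (N/1000)²
(N/1000)² = 139,394.5 / 74.347 = 1874.918
N = 1000 × √1874.918 ≈ 43,300.3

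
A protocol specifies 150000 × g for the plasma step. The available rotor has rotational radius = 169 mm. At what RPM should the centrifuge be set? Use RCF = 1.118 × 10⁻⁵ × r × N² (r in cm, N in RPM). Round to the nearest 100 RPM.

r = 169 mm = 16.9 cm
150,000 = 1.118 × 10⁻⁵ × 16.9 × N²
N² = 150,000 / (18.8942 × 10⁻⁵) = 793,894,423
N ≈ √793,894,423 ≈ 28,176.1

28200 RPM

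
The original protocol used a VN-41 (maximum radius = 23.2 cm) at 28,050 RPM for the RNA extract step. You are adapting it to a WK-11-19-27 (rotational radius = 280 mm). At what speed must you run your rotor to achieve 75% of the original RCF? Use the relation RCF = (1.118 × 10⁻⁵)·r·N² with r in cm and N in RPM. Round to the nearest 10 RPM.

RCF_original = 1.118 × 10⁻⁵ × 23.2 × (28050)² = 1.118 × 10⁻⁵ × 23.2 × 786,802,500 ≈ 204,077.7 × g
Target RCF = 0.75 × 204,077.7 ≈ 153,058.3 × g
Your rotor: r = 280 mm = 28.0 cm
153,058.3 = 1.118 × 10⁻⁵ × 28 × N²
N² = 153,058.3 / (31.304 × 10⁻⁵) = 488,941,669
N ≈ √488,941,669 ≈ 22,112.0

22110 RPM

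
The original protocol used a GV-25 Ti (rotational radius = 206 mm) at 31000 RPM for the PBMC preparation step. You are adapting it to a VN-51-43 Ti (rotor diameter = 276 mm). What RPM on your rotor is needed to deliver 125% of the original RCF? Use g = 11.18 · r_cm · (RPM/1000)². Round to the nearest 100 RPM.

Original rotor: r = 206 mm = 20.6 cm
RCF = 11.18 × r × (N/1000)²
RCF_original = 11.18 × 20.6 × (31)² = 11.18 × 20.6 × 961 ≈ 221,326 × g
Target RCF = 1.25 × 221,326 ≈ 276,657.5 × g
Your rotor: r = 276 mm / 2 = 138 mm = 13.8 cm
276,657.5 = 11.18 × 13.8 × (N/1000)²
(N/1000)² = 276,657.5 / 154.284 = 1793.17
N = 1000 × √1793.17 ≈ 42,345.8

≈ 42300 RPM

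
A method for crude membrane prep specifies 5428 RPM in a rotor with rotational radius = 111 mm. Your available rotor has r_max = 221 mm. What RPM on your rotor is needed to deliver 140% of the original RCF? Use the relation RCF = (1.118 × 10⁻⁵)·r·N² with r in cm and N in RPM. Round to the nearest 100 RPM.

Original rotor: r = 111 mm = 11.1 cm
RCF_original = 1.118 × 10⁻⁵ × 11.1 × (5428)² = 1.118 × 10⁻⁵ × 11.1 × 29,463,184 ≈ 3,656.3 × g
Target RCF = 1.4 × 3,656.3 ≈ 5,118.8 × g
Your rotor: r = 221 mm = 22.1 cm
5,118.8 = 1.118 × 10⁻⁵ × 22.1 × N²
N² = 5,118.8 / (24.7078 × 10⁻⁵) = 20,717,344
N ≈ √20,717,344 ≈ 4,551.6

4600 RPM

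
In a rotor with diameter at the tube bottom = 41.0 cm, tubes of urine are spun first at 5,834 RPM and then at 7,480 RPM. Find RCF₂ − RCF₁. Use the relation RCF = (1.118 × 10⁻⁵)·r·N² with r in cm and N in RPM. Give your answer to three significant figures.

r = 41.0 / 2 = 20.5 cm
RCF₁ = 1.118 × 10⁻⁵ × 20.5 × (5834)² = 1.118 × 10⁻⁵ × 20.5 × 34,035,556 ≈ 7,800.6 × g
RCF₂ = 1.118 × 10⁻⁵ × 20.5 × (7480)² = 1.118 × 10⁻⁵ × 20.5 × 55,950,400 ≈ 12,823.3 × g
Increase = 12,823.3 − 7,800.6 = 5,022.7

≈ 5020 ×g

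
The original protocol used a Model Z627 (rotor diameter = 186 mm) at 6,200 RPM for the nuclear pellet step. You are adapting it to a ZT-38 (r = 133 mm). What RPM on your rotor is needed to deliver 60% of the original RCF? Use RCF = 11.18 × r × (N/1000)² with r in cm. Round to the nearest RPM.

Original rotor: r = 186 mm / 2 = 93 mm = 9.3 cm
RCF_original = 11.18 × 9.3 × (6.2)² = 11.18 × 9.3 × 38.44 ≈ 3,996.8 × g
Target RCF = 0.6 × 3,996.8 ≈ 2,398.1 × g
Your rotor: r = 133 mm = 13.3 cm
2,398.1 = 11.18 × 13.3 × (N/1000)²
(N/1000)² = 2,398.1 / 148.694 = 16.12775
N = 1000 × √16.12775 ≈ 4,015.9

≈ 4016 RPM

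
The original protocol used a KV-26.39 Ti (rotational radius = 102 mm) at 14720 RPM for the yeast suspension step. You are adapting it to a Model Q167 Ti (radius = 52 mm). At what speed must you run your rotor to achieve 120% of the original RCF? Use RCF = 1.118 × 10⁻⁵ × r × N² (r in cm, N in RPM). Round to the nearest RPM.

22584 RPM

Original rotor: r = 102 mm = 10.2 cm
RCF_original = 1.118 × 10⁻⁵ × 10.2 × (14720)² = 1.118 × 10⁻⁵ × 10.2 × 216,678,400 ≈ 24,709.1 × g
Target RCF = 1.2 × 24,709.1 ≈ 29,650.9 × g
Your rotor: r = 52 mm = 5.2 cm
29,650.9 = 1.118 × 10⁻⁵ × 5.2 × N²
N² = 29,650.9 / (5.8136 × 10⁻⁵) = 510,026,490
N ≈ √510,026,490 ≈ 22,583.8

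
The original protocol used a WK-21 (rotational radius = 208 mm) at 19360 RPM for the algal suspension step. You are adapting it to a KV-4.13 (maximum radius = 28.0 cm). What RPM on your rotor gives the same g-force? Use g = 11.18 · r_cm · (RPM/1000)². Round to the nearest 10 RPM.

16690 RPM

Original rotor: r = 208 mm = 20.8 cm
RCF_original = 11.18 × 20.8 × (19.36)² = 11.18 × 20.8 × 374.8096 ≈ 87,159.7 × g
87,159.7 = 11.18 × 28 × (N/1000)²
(N/1000)² = 87,159.7 / 313.04 = 278.4299
N = 1000 × √278.4299 ≈ 16,686.2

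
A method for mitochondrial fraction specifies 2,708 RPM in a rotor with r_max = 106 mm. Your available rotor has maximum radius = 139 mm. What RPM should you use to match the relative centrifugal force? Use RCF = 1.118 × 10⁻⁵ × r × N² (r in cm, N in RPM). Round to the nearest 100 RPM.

2400 RPM

Original rotor: r = 106 mm = 10.6 cm
RCF_original = 1.118 × 10⁻⁵ × 10.6 × (2708)² = 1.118 × 10⁻⁵ × 10.6 × 7,333,264 ≈ 869.1 × g
Your rotor: r = 139 mm = 13.9 cm
869.1 = 1.118 × 10⁻⁵ × 13.9 × N²
N² = 869.1 / (15.5402 × 10⁻⁵) = 5,592,592
N ≈ √5,592,592 ≈ 2,364.9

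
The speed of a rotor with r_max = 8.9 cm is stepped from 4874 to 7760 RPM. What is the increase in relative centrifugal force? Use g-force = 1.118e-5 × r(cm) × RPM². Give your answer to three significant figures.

RCF₁ = 1.118 × 10⁻⁵ × 8.9 × (4874)² = 1.118 × 10⁻⁵ × 8.9 × 23,755,876 ≈ 2,363.8 × g
RCF₂ = 1.118 × 10⁻⁵ × 8.9 × (7760)² = 1.118 × 10⁻⁵ × 8.9 × 60,217,600 ≈ 5,991.8 × g
Increase = 5,991.8 − 2,363.8 = 3,628

3630 x g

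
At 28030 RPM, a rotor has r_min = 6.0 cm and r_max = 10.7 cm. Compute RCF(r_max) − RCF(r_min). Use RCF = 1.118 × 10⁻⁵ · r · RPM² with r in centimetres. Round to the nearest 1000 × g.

ΔRCF = 1.118 × 10⁻⁵ × (r_max − r_min) × N² = 1.118 × 10⁻⁵ × 4.7 × 785,680,900 ≈ 41,284.4

≈ 41000 x g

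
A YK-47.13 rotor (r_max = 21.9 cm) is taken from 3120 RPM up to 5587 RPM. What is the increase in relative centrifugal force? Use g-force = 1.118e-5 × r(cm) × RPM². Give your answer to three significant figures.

RCF₁ = 1.118 × 10⁻⁵ × 21.9 × (3120)² = 1.118 × 10⁻⁵ × 21.9 × 9,734,400 ≈ 2,383.4 × g
RCF₂ = 1.118 × 10⁻⁵ × 21.9 × (5587)² = 1.118 × 10⁻⁵ × 21.9 × 31,214,569 ≈ 7,642.6 × g
Increase = 7,642.6 − 2,383.4 = 5,259.2

≈ 5260 x g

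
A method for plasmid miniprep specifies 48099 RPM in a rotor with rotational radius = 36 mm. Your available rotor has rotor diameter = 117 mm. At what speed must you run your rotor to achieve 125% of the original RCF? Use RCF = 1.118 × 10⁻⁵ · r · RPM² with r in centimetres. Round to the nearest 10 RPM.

≈ 42190 RPM

Original rotor: r = 36 mm = 3.6 cm
RCF = 1.118 × 10⁻⁵ × r × N²
RCF_original = 1.118 × 10⁻⁵ × 3.6 × (48099)² = 1.118 × 10⁻⁵ × 3.6 × 2,313,513,801 ≈ 93,114.3 × g
Target RCF = 1.25 × 93,114.3 ≈ 116,392.9 × g
Your rotor: r = 117 mm / 2 = 58.5 mm = 5.85 cm
116,392.9 = 1.118 × 10⁻⁵ × 5.85 × N²
N² = 116,392.9 / (6.5403 × 10⁻⁵) = 1,779,626,317
N ≈ √1,779,626,317 ≈ 42,185.6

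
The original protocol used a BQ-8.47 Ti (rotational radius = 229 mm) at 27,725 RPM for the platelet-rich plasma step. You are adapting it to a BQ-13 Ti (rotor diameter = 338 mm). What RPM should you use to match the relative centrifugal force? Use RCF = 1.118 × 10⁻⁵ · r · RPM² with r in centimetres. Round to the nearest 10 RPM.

Original rotor: r = 229 mm = 22.9 cm
RCF = 1.118 × 10⁻⁵ × r × N²
RCF_original = 1.118 × 10⁻⁵ × 22.9 × (27725)² = 1.118 × 10⁻⁵ × 22.9 × 768,675,625 ≈ 196,797.9 × g
Your rotor: r = 338 mm / 2 = 169 mm = 16.9 cm
196,797.9 = 1.118 × 10⁻⁵ × 16.9 × N²
N² = 196,797.9 / (18.8942 × 10⁻⁵) = 1,041,578,368
N ≈ √1,041,578,368 ≈ 32,273.5

≈ 32270 RPM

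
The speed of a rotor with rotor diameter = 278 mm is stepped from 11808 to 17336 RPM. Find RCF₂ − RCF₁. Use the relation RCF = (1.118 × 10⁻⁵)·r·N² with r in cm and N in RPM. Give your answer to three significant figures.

≈ 25000 g

r = 278 mm / 2 = 139 mm = 13.9 cm
RCF₁ = 1.118 × 10⁻⁵ × 13.9 × (11808)² = 1.118 × 10⁻⁵ × 13.9 × 139,428,864 ≈ 21,667.5 × g
RCF₂ = 1.118 × 10⁻⁵ × 13.9 × (17336)² = 1.118 × 10⁻⁵ × 13.9 × 300,536,896 ≈ 46,704 × g
Increase = 46,704 − 21,667.5 = 25,036.5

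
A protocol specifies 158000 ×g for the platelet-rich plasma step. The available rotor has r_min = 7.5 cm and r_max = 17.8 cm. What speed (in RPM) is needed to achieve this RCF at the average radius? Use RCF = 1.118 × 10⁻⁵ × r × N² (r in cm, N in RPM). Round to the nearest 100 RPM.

≈ 33400 RPM

r_avg = (7.5 + 17.8) / 2 = 12.65 cm
158,000 = 1.118 × 10⁻⁵ × 12.65 × N²
N² = 158,000 / (14.1427 × 10⁻⁵) = 1,117,184,130
N ≈ √1,117,184,130 ≈ 33,424.3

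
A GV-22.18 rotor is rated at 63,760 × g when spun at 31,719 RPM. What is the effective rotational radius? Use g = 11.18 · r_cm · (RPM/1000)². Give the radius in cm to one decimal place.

RCF = 11.18 × r × (N/1000)²
63760 = 11.18 × r × (31.719)²
r = 63760 / (11.18 × 1006.094961) = 63760 / 11248.14 ≈ 5.668 cm

5.7 cm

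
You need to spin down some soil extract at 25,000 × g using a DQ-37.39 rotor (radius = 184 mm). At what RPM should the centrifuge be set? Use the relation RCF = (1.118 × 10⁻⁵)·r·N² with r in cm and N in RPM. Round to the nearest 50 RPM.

11000 RPM

r = 184 mm = 18.4 cm
RCF = 1.118 × 10⁻⁵ × r × N²
25,000 = 1.118 × 10⁻⁵ × 18.4 × N²
N² = 25,000 / (20.5712 × 10⁻⁵) = 121,529,128
N ≈ √121,529,128 ≈ 11,024.0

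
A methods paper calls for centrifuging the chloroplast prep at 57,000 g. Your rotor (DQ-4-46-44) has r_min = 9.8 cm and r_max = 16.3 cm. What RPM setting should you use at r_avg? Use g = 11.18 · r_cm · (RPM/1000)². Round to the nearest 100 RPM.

≈ 19800 RPM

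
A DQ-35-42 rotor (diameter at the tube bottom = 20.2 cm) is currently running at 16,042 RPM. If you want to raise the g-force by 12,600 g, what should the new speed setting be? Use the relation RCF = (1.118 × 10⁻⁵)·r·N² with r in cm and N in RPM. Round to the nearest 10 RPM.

r = 20.2 / 2 = 10.1 cm
Current RCF = 1.118 × 10⁻⁵ × 10.1 × (16042)² = 1.118 × 10⁻⁵ × 10.1 × 257,345,764 ≈ 29,059 × g
Target RCF = 29,059 + 12,600 = 41,659 × g
N² = 41,659 / (11.2918 × 10⁻⁵) = 368,931,437
N ≈ √368,931,437 ≈ 19,207.6

N₂ ≈ 19210 RPM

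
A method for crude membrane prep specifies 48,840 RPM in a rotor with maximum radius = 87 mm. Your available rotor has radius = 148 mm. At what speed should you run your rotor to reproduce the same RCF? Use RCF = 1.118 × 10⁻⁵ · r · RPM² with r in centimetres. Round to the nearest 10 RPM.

Original rotor: r = 87 mm = 8.7 cm
RCF = 1.118 × 10⁻⁵ × r × N²
RCF_original = 1.118 × 10⁻⁵ × 8.7 × (48840)² = 1.118 × 10⁻⁵ × 8.7 × 2,385,345,600 ≈ 232,013 × g
Your rotor: r = 148 mm = 14.8 cm
232,013 = 1.118 × 10⁻⁵ × 14.8 × N²
N² = 232,013 / (16.5464 × 10⁻⁵) = 1,402,196,248
N ≈ √1,402,196,248 ≈ 37,445.9

37450 RPM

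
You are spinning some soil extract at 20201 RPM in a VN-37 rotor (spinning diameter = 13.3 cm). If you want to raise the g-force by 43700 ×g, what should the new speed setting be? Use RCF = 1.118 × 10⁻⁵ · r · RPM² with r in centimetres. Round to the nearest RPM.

r = 13.3 / 2 = 6.65 cm
Current RCF = 1.118 × 10⁻⁵ × 6.65 × (20201)² = 1.118 × 10⁻⁵ × 6.65 × 408,080,401 ≈ 30,339.6 × g
Target RCF = 30,339.6 + 43,700 = 74,039.6 × g
N² = 74,039.6 / (7.4347 × 10⁻⁵) = 995,865,334
N ≈ √995,865,334 ≈ 31,557.3

N₂ ≈ 31557 RPM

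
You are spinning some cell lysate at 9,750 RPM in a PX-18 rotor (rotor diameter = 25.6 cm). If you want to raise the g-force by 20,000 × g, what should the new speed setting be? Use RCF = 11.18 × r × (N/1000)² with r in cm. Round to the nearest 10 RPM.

r = 25.6 / 2 = 12.8 cm
Current RCF = 11.18 × 12.8 × (9.75)² = 11.18 × 12.8 × 95.0625 ≈ 13,603.8 × g
Target RCF = 13,603.8 + 20,000 = 33,603.8 × g
(N/1000)² = 33,603.8 / 143.104 = 234.8208
N = 1000 × √234.8208 ≈ 15,323.9

N₂ ≈ 15320 RPM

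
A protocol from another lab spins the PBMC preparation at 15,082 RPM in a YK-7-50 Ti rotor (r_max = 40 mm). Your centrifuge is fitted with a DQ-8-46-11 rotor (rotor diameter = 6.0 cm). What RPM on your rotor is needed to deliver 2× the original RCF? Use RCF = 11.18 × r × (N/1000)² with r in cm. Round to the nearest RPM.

Original rotor: r = 40 mm = 4.0 cm
RCF_original = 11.18 × 4 × (15.082)² = 11.18 × 4 × 227.466724 ≈ 10,172.3 × g
Target RCF = 2 × 10,172.3 ≈ 20,344.6 × g
Your rotor: r = 6.0 / 2 = 3 cm
20,344.6 = 11.18 × 3 × (N/1000)²
(N/1000)² = 20,344.6 / 33.54 = 606.5772
N = 1000 × √606.5772 ≈ 24,628.8

≈ 24629 RPM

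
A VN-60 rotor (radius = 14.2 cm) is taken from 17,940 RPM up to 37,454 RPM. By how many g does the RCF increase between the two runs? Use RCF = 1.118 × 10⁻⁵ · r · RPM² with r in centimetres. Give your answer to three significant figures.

RCF₁ = 1.118 × 10⁻⁵ × 14.2 × (17940)² = 1.118 × 10⁻⁵ × 14.2 × 321,843,600 ≈ 51,094.6 × g
RCF₂ = 1.118 × 10⁻⁵ × 14.2 × (37454)² = 1.118 × 10⁻⁵ × 14.2 × 1,402,802,116 ≈ 222,703.3 × g
Increase = 222,703.3 − 51,094.6 = 171,608.7

172000 g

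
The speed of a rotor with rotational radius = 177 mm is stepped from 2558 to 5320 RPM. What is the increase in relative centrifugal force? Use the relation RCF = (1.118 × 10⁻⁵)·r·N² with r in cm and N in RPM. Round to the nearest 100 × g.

r = 177 mm = 17.7 cm
RCF₁ = 1.118 × 10⁻⁵ × 17.7 × (2558)² = 1.118 × 10⁻⁵ × 17.7 × 6,543,364 ≈ 1,294.8 × g
RCF₂ = 1.118 × 10⁻⁵ × 17.7 × (5320)² = 1.118 × 10⁻⁵ × 17.7 × 28,302,400 ≈ 5,600.6 × g
Increase = 5,600.6 − 1,294.8 = 4,305.8

≈ 4300 × g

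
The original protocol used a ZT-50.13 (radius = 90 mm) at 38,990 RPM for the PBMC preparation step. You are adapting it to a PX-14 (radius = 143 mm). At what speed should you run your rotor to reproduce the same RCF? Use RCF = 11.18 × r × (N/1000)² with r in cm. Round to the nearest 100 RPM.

Original rotor: r = 90 mm = 9.0 cm
RCF_original = 11.18 × 9 × (38.99)² = 11.18 × 9 × 1,520.2201 ≈ 152,964.5 × g
Your rotor: r = 143 mm = 14.3 cm
152,964.5 = 11.18 × 14.3 × (N/1000)²
(N/1000)² = 152,964.5 / 159.874 = 956.7816
N = 1000 × √956.7816 ≈ 30,931.9

≈ 30900 RPM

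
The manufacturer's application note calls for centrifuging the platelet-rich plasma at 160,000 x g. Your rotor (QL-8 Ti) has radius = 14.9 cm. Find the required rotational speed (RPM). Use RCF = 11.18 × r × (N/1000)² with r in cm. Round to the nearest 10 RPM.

N ≈ 30990 RPM

RCF = 11.18 × r × (N/1000)²
160,000 = 11.18 × 14.9 × (N/1000)²
(N/1000)² = 160,000 / 166.582 = 960.4879
N = 1000 × √960.4879 ≈ 30,991.7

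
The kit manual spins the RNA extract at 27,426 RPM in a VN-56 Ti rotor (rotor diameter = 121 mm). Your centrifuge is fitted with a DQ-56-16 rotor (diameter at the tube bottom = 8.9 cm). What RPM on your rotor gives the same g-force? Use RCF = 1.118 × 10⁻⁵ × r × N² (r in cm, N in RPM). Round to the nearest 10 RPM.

Original rotor: r = 121 mm / 2 = 60.5 mm = 6.05 cm
RCF = 1.118 × 10⁻⁵ × r × N²
RCF_original = 1.118 × 10⁻⁵ × 6.05 × (27426)² = 1.118 × 10⁻⁵ × 6.05 × 752,185,476 ≈ 50,877.1 × g
Your rotor: r = 8.9 / 2 = 4.45 cm
50,877.1 = 1.118 × 10⁻⁵ × 4.45 × N²
N² = 50,877.1 / (4.9751 × 10⁻⁵) = 1,022,634,721
N ≈ √1,022,634,721 ≈ 31,978.7

31980 RPM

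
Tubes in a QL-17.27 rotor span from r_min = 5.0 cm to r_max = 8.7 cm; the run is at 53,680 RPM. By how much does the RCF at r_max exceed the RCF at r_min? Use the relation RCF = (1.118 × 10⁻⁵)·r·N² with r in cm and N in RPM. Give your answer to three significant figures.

RCF_max = 1.118 × 10⁻⁵ × 8.7 × (53680)² = 1.118 × 10⁻⁵ × 8.7 × 2,881,542,400 ≈ 280,276.1 × g
RCF_min = 1.118 × 10⁻⁵ × 5 × (53680)² = 1.118 × 10⁻⁵ × 5 × 2,881,542,400 ≈ 161,078.2 × g
ΔRCF = 280,276.1 − 161,078.2 = 119,197.9

ΔRCF ≈ 119000 × g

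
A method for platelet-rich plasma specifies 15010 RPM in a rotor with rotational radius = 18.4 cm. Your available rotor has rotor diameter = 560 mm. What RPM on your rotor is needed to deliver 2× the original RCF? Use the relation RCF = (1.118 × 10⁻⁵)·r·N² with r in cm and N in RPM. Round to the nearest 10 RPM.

≈ 17210 RPM

RCF_original = 1.118 × 10⁻⁵ × 18.4 × (15010)² = 1.118 × 10⁻⁵ × 18.4 × 225,300,100 ≈ 46,346.9 × g
Target RCF = 2 × 46,346.9 ≈ 92,693.8 × g
Your rotor: r = 560 mm / 2 = 280 mm = 28 cm
92,693.8 = 1.118 × 10⁻⁵ × 28 × N²
N² = 92,693.8 / (31.304 × 10⁻⁵) = 296,108,485
N ≈ √296,108,485 ≈ 17,207.8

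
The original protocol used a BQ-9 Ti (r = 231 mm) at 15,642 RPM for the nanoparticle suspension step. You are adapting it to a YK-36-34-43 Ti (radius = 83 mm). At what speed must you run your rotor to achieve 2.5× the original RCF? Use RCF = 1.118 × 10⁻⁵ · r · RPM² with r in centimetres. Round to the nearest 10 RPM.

41260 RPM

Original rotor: r = 231 mm = 23.1 cm
RCF_original = 1.118 × 10⁻⁵ × 23.1 × (15642)² = 1.118 × 10⁻⁵ × 23.1 × 244,672,164 ≈ 63,188.5 × g
Target RCF = 2.5 × 63,188.5 ≈ 157,971.2 × g
Your rotor: r = 83 mm = 8.3 cm
157,971.2 = 1.118 × 10⁻⁵ × 8.3 × N²
N² = 157,971.2 / (9.2794 × 10⁻⁵) = 1,702,385,930
N ≈ √1,702,385,930 ≈ 41,260.0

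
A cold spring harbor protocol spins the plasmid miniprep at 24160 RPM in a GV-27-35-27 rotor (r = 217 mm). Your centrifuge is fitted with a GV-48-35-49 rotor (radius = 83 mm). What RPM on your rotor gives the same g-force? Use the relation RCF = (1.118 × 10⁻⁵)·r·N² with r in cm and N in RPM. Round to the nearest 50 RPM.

39050 RPM

Original rotor: r = 217 mm = 21.7 cm
RCF_original = 1.118 × 10⁻⁵ × 21.7 × (24160)² = 1.118 × 10⁻⁵ × 21.7 × 583,705,600 ≈ 141,610.5 × g
Your rotor: r = 83 mm = 8.3 cm
141,610.5 = 1.118 × 10⁻⁵ × 8.3 × N²
N² = 141,610.5 / (9.2794 × 10⁻⁵) = 1,526,073,884
N ≈ √1,526,073,884 ≈ 39,065.0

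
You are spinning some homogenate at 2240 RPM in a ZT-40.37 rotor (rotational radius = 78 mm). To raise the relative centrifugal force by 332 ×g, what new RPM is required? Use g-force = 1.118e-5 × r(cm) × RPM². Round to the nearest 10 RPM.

≈ 2970 RPM

r = 78 mm = 7.8 cm
Current RCF = 1.118 × 10⁻⁵ × 7.8 × (2240)² = 1.118 × 10⁻⁵ × 7.8 × 5,017,600 ≈ 437.6 × g
Target RCF = 437.6 + 332 = 769.6 × g
N² = 769.6 / (8.7204 × 10⁻⁵) = 8,825,283
N ≈ √8,825,283 ≈ 2,970.7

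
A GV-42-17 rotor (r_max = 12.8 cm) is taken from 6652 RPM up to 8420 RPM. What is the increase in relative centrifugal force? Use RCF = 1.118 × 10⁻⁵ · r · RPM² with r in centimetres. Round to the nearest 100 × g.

≈ 3800 × g

RCF₁ = 1.118 × 10⁻⁵ × 12.8 × (6652)² = 1.118 × 10⁻⁵ × 12.8 × 44,249,104 ≈ 6,332.2 × g
RCF₂ = 1.118 × 10⁻⁵ × 12.8 × (8420)² = 1.118 × 10⁻⁵ × 12.8 × 70,896,400 ≈ 10,145.6 × g
Increase = 10,145.6 − 6,332.2 = 3,813.4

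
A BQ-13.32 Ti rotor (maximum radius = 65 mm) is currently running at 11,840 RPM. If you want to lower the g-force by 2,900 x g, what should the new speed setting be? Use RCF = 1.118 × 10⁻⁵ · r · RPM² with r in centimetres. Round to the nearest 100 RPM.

r = 65 mm = 6.5 cm
Current RCF = 1.118 × 10⁻⁵ × 6.5 × (11840)² = 1.118 × 10⁻⁵ × 6.5 × 140,185,600 ≈ 10,187.3 × g
Target RCF = 10,187.3 − 2,900 = 7,287.3 × g
N² = 7,287.3 / (7.267 × 10⁻⁵) = 100,279,345
N ≈ √100,279,345 ≈ 10,014.0

N₂ ≈ 10000 RPM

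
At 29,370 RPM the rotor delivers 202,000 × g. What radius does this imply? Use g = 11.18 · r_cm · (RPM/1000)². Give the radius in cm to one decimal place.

RCF = 11.18 × r × (N/1000)²
202000 = 11.18 × r × (29.37)²
r = 202000 / (11.18 × 862.5969) = 202000 / 9643.833 ≈ 20.946 cm

20.9 cm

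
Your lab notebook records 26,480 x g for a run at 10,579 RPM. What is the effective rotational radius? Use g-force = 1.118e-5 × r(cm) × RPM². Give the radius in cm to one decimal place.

≈ 21.2 cm

RCF = 1.118 × 10⁻⁵ × r × N²
26480 = 1.118 × 10⁻⁵ × r × (10579)²
r = 26480 / (1.118 × 10⁻⁵ × 111,915,241) = 26480 / 1251.212 ≈ 21.163 cm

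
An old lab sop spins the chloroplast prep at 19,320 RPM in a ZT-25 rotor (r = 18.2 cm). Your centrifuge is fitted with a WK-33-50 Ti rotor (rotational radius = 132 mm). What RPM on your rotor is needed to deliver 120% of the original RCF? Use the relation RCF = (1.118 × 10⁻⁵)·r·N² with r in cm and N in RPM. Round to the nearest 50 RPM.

≈ 24850 RPM

RCF = 1.118 × 10⁻⁵ × r × N²
RCF_original = 1.118 × 10⁻⁵ × 18.2 × (19320)² = 1.118 × 10⁻⁵ × 18.2 × 373,262,400 ≈ 75,949.9 × g
Target RCF = 1.2 × 75,949.9 ≈ 91,139.9 × g
Your rotor: r = 132 mm = 13.2 cm
91,139.9 = 1.118 × 10⁻⁵ × 13.2 × N²
N² = 91,139.9 / (14.7576 × 10⁻⁵) = 617,579,417
N ≈ √617,579,417 ≈ 24,851.1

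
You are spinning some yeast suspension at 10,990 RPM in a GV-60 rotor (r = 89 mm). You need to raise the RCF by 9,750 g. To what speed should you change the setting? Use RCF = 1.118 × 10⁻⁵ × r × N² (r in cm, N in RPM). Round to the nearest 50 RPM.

≈ 14800 RPM

r = 89 mm = 8.9 cm
Current RCF = 1.118 × 10⁻⁵ × 8.9 × (10990)² = 1.118 × 10⁻⁵ × 8.9 × 120,780,100 ≈ 12,017.9 × g
Target RCF = 12,017.9 + 9,750 = 21,767.9 × g
N² = 21,767.9 / (9.9502 × 10⁻⁵) = 218,768,467
N ≈ √218,768,467 ≈ 14,790.8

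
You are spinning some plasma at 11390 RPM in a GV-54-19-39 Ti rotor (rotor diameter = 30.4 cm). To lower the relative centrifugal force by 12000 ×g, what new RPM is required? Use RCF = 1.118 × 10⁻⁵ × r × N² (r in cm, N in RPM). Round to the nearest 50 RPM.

r = 30.4 / 2 = 15.2 cm
Current RCF = 1.118 × 10⁻⁵ × 15.2 × (11390)² = 1.118 × 10⁻⁵ × 15.2 × 129,732,100 ≈ 22,046.2 × g
Target RCF = 22,046.2 − 12,000 = 10,046.2 × g
N² = 10,046.2 / (16.9936 × 10⁻⁵) = 59,117,550
N ≈ √59,117,550 ≈ 7,688.8

≈ 7700 RPM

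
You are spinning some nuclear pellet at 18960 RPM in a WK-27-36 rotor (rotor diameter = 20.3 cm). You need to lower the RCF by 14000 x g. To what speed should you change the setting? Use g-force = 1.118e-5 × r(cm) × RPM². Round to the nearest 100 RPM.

N₂ ≈ 15400 RPM

r = 20.3 / 2 = 10.15 cm
Current RCF = 1.118 × 10⁻⁵ × 10.15 × (18960)² = 1.118 × 10⁻⁵ × 10.15 × 359,481,600 ≈ 40,792.9 × g
Target RCF = 40,792.9 − 14,000 = 26,792.9 × g
N² = 26,792.9 / (11.3477 × 10⁻⁵) = 236,108,639
N ≈ √236,108,639 ≈ 15,365.8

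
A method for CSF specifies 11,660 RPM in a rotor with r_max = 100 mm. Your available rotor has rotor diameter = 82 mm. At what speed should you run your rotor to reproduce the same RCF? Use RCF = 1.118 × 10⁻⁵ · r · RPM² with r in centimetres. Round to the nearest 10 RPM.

Original rotor: r = 100 mm = 10.0 cm
RCF_original = 1.118 × 10⁻⁵ × 10 × (11660)² = 1.118 × 10⁻⁵ × 10 × 135,955,600 ≈ 15,199.8 × g
Your rotor: r = 82 mm / 2 = 41 mm = 4.1 cm
15,199.8 = 1.118 × 10⁻⁵ × 4.1 × N²
N² = 15,199.8 / (4.5838 × 10⁻⁵) = 331,598,237
N ≈ √331,598,237 ≈ 18,209.8

≈ 18210 RPM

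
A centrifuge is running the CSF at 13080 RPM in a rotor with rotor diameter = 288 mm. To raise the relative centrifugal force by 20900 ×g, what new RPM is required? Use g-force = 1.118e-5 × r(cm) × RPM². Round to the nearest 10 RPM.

N₂ ≈ 17350 RPM

r = 288 mm / 2 = 144 mm = 14.4 cm
Current RCF = 1.118 × 10⁻⁵ × 14.4 × (13080)² = 1.118 × 10⁻⁵ × 14.4 × 171,086,400 ≈ 27,543.5 × g
Target RCF = 27,543.5 + 20,900 = 48,443.5 × g
N² = 48,443.5 / (16.0992 × 10⁻⁵) = 300,906,256
N ≈ √300,906,256 ≈ 17,346.6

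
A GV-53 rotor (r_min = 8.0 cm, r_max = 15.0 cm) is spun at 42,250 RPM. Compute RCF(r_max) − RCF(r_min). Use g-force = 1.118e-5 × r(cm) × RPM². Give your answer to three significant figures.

ΔRCF ≈ 140000 ×g

ΔRCF = 1.118 × 10⁻⁵ × (r_max − r_min) × N² = 1.118 × 10⁻⁵ × 7.0 × 1,785,062,500 ≈ 139,699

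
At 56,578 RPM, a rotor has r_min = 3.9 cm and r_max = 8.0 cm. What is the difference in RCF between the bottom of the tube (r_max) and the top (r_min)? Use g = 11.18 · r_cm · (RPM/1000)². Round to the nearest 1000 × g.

RCF_max = 11.18 × 8 × (56.578)² = 11.18 × 8 × 3,201.070084 ≈ 286,303.7 × g
RCF_min = 11.18 × 3.9 × (56.578)² = 11.18 × 3.9 × 3,201.070084 ≈ 139,573.1 × g
ΔRCF = 286,303.7 − 139,573.1 = 146,730.6

ΔRCF ≈ 147000 ×g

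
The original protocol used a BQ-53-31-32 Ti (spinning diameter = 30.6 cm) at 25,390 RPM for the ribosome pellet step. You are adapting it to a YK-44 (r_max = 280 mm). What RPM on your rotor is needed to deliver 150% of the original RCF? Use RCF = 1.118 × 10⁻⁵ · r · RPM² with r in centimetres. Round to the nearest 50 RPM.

Original rotor: r = 30.6 / 2 = 15.3 cm
RCF_original = 1.118 × 10⁻⁵ × 15.3 × (25390)² = 1.118 × 10⁻⁵ × 15.3 × 644,652,100 ≈ 110,270.3 × g
Target RCF = 1.5 × 110,270.3 ≈ 165,405.5 × g
Your rotor: r = 280 mm = 28.0 cm
165,405.5 = 1.118 × 10⁻⁵ × 28 × N²
N² = 165,405.5 / (31.304 × 10⁻⁵) = 528,384,551
N ≈ √528,384,551 ≈ 22,986.6

≈ 23000 RPM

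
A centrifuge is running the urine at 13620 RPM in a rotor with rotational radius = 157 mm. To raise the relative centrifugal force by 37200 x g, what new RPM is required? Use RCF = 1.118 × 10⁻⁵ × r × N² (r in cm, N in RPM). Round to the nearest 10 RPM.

19940 RPM

r = 157 mm = 15.7 cm
Current RCF = 1.118 × 10⁻⁵ × 15.7 × (13620)² = 1.118 × 10⁻⁵ × 15.7 × 185,504,400 ≈ 32,560.8 × g
Target RCF = 32,560.8 + 37,200 = 69,760.8 × g
N² = 69,760.8 / (17.5526 × 10⁻⁵) = 397,438,556
N ≈ √397,438,556 ≈ 19,935.9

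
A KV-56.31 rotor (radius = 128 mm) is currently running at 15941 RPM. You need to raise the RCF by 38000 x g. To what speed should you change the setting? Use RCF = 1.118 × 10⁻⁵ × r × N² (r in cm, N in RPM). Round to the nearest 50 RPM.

r = 128 mm = 12.8 cm
Current RCF = 1.118 × 10⁻⁵ × 12.8 × (15941)² = 1.118 × 10⁻⁵ × 12.8 × 254,115,481 ≈ 36,364.9 × g
Target RCF = 36,364.9 + 38,000 = 74,364.9 × g
N² = 74,364.9 / (14.3104 × 10⁻⁵) = 519,656,334
N ≈ √519,656,334 ≈ 22,796.0

≈ 22800 RPM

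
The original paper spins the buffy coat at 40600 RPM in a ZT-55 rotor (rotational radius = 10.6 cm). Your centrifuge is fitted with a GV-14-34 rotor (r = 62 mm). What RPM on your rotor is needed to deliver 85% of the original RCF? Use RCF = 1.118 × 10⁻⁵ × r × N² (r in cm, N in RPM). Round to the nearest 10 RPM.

RCF_original = 1.118 × 10⁻⁵ × 10.6 × (40600)² = 1.118 × 10⁻⁵ × 10.6 × 1,648,360,000 ≈ 195,343.8 × g
Target RCF = 0.85 × 195,343.8 ≈ 166,042.2 × g
Your rotor: r = 62 mm = 6.2 cm
166,042.2 = 1.118 × 10⁻⁵ × 6.2 × N²
N² = 166,042.2 / (6.9316 × 10⁻⁵) = 2,395,438,283
N ≈ √2,395,438,283 ≈ 48,943.2

≈ 48940 RPM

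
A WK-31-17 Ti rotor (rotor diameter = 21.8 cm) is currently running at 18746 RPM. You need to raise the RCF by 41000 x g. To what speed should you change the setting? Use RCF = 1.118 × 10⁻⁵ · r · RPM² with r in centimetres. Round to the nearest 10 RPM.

r = 21.8 / 2 = 10.9 cm
Current RCF = 1.118 × 10⁻⁵ × 10.9 × (18746)² = 1.118 × 10⁻⁵ × 10.9 × 351,412,516 ≈ 42,823.8 × g
Target RCF = 42,823.8 + 41,000 = 83,823.8 × g
N² = 83,823.8 / (12.1862 × 10⁻⁵) = 687,858,397
N ≈ √687,858,397 ≈ 26,227.1

N₂ ≈ 26230 RPM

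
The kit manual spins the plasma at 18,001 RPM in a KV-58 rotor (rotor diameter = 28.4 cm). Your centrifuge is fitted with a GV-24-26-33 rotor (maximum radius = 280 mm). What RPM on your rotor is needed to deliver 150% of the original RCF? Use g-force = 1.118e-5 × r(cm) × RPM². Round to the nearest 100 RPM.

15700 RPM

Original rotor: r = 28.4 / 2 = 14.2 cm
RCF = 1.118 × 10⁻⁵ × r × N²
RCF_original = 1.118 × 10⁻⁵ × 14.2 × (18001)² = 1.118 × 10⁻⁵ × 14.2 × 324,036,001 ≈ 51,442.7 × g
Target RCF = 1.5 × 51,442.7 ≈ 77,164 × g
Your rotor: r = 280 mm = 28.0 cm
77,164 = 1.118 × 10⁻⁵ × 28 × N²
N² = 77,164 / (31.304 × 10⁻⁵) = 246,498,850
N ≈ √246,498,850 ≈ 15,700.3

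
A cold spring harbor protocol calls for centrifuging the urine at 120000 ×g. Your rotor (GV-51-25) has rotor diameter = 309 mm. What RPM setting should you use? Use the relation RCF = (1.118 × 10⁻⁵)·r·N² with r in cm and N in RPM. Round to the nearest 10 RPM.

r = 309 mm / 2 = 154.5 mm = 15.45 cm
RCF = 1.118 × 10⁻⁵ × r × N²
120,000 = 1.118 × 10⁻⁵ × 15.45 × N²
N² = 120,000 / (17.2731 × 10⁻⁵) = 694,721,851
N ≈ √694,721,851 ≈ 26,357.6

N ≈ 26360 RPM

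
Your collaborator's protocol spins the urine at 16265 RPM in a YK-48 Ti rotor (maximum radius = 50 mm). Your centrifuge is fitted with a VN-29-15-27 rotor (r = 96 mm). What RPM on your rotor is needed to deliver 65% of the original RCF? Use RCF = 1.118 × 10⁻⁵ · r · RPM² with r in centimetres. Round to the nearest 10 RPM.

≈ 9460 RPM

Original rotor: r = 50 mm = 5.0 cm
RCF_original = 1.118 × 10⁻⁵ × 5 × (16265)² = 1.118 × 10⁻⁵ × 5 × 264,550,225 ≈ 14,788.4 × g
Target RCF = 0.65 × 14,788.4 ≈ 9,612.5 × g
Your rotor: r = 96 mm = 9.6 cm
9,612.5 = 1.118 × 10⁻⁵ × 9.6 × N²
N² = 9,612.5 / (10.7328 × 10⁻⁵) = 89,561,904
N ≈ √89,561,904 ≈ 9,463.7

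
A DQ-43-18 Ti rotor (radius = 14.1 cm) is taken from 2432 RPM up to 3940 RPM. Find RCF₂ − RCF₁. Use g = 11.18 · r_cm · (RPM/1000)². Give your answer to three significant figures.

≈ 1510 ×g

RCF₁ = 11.18 × 14.1 × (2.432)² = 11.18 × 14.1 × 5.914624 ≈ 932.4 × g
RCF₂ = 11.18 × 14.1 × (3.94)² = 11.18 × 14.1 × 15.5236 ≈ 2,447.1 × g
Increase = 2,447.1 − 932.4 = 1,514.7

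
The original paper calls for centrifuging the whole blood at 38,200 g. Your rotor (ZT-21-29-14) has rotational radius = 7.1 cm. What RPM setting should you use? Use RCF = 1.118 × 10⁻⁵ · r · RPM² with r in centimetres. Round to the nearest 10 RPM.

21940 RPM

38,200 = 1.118 × 10⁻⁵ × 7.1 × N²
N² = 38,200 / (7.9378 × 10⁻⁵) = 481,241,654
N ≈ √481,241,654 ≈ 21,937.2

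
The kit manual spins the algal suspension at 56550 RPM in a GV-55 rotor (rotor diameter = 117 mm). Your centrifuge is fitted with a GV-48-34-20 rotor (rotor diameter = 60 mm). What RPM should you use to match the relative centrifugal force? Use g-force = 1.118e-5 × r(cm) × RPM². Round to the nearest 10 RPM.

78970 RPM

Original rotor: r = 117 mm / 2 = 58.5 mm = 5.85 cm
RCF = 1.118 × 10⁻⁵ × r × N²
RCF_original = 1.118 × 10⁻⁵ × 5.85 × (56550)² = 1.118 × 10⁻⁵ × 5.85 × 3,197,902,500 ≈ 209,152.4 × g
Your rotor: r = 60 mm / 2 = 30 mm = 3 cm
209,152.4 = 1.118 × 10⁻⁵ × 3 × N²
N² = 209,152.4 / (3.354 × 10⁻⁵) = 6,235,909,362
N ≈ √6,235,909,362 ≈ 78,967.8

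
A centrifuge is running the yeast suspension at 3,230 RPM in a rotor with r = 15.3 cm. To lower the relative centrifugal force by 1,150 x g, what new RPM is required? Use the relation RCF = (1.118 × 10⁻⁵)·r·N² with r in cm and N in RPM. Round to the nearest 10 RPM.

N₂ ≈ 1930 RPM

Current RCF = 1.118 × 10⁻⁵ × 15.3 × (3230)² = 1.118 × 10⁻⁵ × 15.3 × 10,432,900 ≈ 1,784.6 × g
Target RCF = 1,784.6 − 1,150 = 634.6 × g
N² = 634.6 / (17.1054 × 10⁻⁵) = 3,709,940
N ≈ √3,709,940 ≈ 1,926.1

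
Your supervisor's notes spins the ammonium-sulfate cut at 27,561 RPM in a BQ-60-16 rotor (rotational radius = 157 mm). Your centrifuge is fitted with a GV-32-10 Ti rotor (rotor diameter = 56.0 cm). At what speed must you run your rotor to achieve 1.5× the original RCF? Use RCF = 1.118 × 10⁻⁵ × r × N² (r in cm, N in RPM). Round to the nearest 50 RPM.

25300 RPM

Original rotor: r = 157 mm = 15.7 cm
RCF = 1.118 × 10⁻⁵ × r × N²
RCF_original = 1.118 × 10⁻⁵ × 15.7 × (27561)² = 1.118 × 10⁻⁵ × 15.7 × 759,608,721 ≈ 133,331.1 × g
Target RCF = 1.5 × 133,331.1 ≈ 199,996.7 × g
Your rotor: r = 56.0 / 2 = 28 cm
199,996.7 = 1.118 × 10⁻⁵ × 28 × N²
N² = 199,996.7 / (31.304 × 10⁻⁵) = 638,885,446
N ≈ √638,885,446 ≈ 25,276.2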